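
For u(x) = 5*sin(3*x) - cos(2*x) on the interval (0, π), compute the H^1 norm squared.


||u||_{H^1(0,π)}^2 = -60 + 255*π/2

u'(x) = 2*sin(2*x) + 15*cos(3*x).
Expand u² and (u')² and integrate term by term on (0, π), using: for integers n ≥ 1, ∫_0^π sin²(nx) dx = ∫_0^π cos²(nx) dx = π/2; for n ≠ n', ∫_0^π sin(nx)sin(n'x) dx = ∫_0^π cos(nx)cos(n'x) dx = 0; and by product-to-sum, ∫_0^π sin(nx)cos(n'x) dx = ½∫_0^π [sin((n+n')x) + sin((n−n')x)] dx, which is 0 when n+n' is even and 2n/(n²−n'²) when n+n' is odd (it need not vanish on (0, π)).
  u² squared terms: (-1)²·∫cos(2x)² dx = 1·π/2 = π/2;  (5)²·∫sin(3x)² dx = 25·π/2 = 25*π/2.
  u² cross terms: 2·(-1)·(5)·∫cos(2x)·sin(3x) dx = -10·(6/5) = -12.
  So ∫_0^π u² dx = π/2 + 25*π/2 − 12 = -12 + 13*π.
  (u')² squared terms: (2)²·∫sin(2x)² dx = 4·π/2 = 2*π;  (15)²·∫cos(3x)² dx = 225·π/2 = 225*π/2.
  (u')² cross terms: 2·(2)·(15)·∫sin(2x)·cos(3x) dx = 60·(-4/5) = -48.
  So ∫_0^π (u')² dx = 2*π + 225*π/2 − 48 = -48 + 229*π/2.
||u||_{H^1}^2 = (-12 + 13*π) + (-48 + 229*π/2) = -60 + 255*π/2.


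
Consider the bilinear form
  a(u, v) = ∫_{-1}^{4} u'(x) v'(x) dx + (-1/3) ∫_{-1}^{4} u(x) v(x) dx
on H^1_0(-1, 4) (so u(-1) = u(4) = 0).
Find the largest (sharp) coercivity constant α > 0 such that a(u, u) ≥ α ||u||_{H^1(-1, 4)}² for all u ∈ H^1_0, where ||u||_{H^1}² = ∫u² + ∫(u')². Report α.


α = (-25/3 + π^2)/(π^2 + 25)

Coercivity of a(·,·) on H^1_0(-1, 4) means a(u, u) ≥ α ||u||_{H^1}² for every u ∈ H^1_0.
The interval has length L = 5, and Poincaré/coercivity depend only on L. Here a(u, u) = ∫(u')² + (-1/3)·∫u².
Here c = -1/3 < 0 with |c| < (π/L)² = π^2/25, so coercivity still holds. The condition a(u,u) ≥ α||u||_{H^1}² reads (1−α)∫(u')² ≥ (α−c)∫u². Any admissible α is ≤ 1 (rapidly oscillating u have ∫u²/∫(u')² → 0), and α = 1 would force 0 ≥ (1−c)∫u², impossible since c < 1; so 1−α > 0. By the sharp Poincaré inequality on H^1_0 of an interval of length L, ∫(u')² ≥ (π/L)²∫u² with equality for the first sine mode sin(π(x−x₀)/L) (x₀ the left endpoint), so the inequality holds for all u iff (1−α)(π/L)² ≥ α − c, i.e. α ≤ ((π/L)² + c)/((π/L)² + 1) = (1 + c(L/π)²)/(1 + (L/π)²). (Direct route, valid since c ≤ 0: Poincaré gives c∫u² ≥ c(L/π)²∫(u')², so a(u,u) ≥ (1 + c(L/π)²)∫(u')², while ||u||_{H^1}² ≤ (1 + (L/π)²)∫(u')²; dividing yields the same α.) With (π/L)² = π^2/25 and c = -1/3, the largest admissible constant is α = ((π/L)² + c)/((π/L)² + 1).
Simplifying, α = (-25/3 + π^2)/(π^2 + 25).


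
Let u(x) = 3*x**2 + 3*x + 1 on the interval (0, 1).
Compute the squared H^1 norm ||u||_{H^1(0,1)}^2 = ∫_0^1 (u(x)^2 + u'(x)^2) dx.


||u||_{H^1}^2 = 543/10

The H^1 norm (squared) on an interval (0, L) is
  ||u||_{H^1}^2 = ∫_0^L u(x)^2 dx + ∫_0^L u'(x)^2 dx.
Compute u'(x) = 6*x + 3.
Then u(x)^2 = 9*x**4 + 18*x**3 + 15*x**2 + 6*x + 1 and u'(x)^2 = 36*x**2 + 36*x + 9.
Integrate each monomial from 0 to 1 using ∫_0^1 c·x^n dx = c·1^(n+1)/(n+1):
  ∫_0^1 u(x)^2 dx = ∫_0^1 (9*x^4 + 18*x^3 + 15*x^2 + 6*x + 1) dx. Term by term:
    ∫_0^1 9*x^4 dx = 9/5;  ∫_0^1 18*x^3 dx = 9/2;  ∫_0^1 15*x^2 dx = 5;
    ∫_0^1 6*x dx = 3;  ∫_0^1 1 dx = 1.
  Sum: 9/5 + 9/2 + 5 + 3 + 1 = 153/10.
  ∫_0^1 u'(x)^2 dx = ∫_0^1 (36*x^2 + 36*x + 9) dx. Term by term:
    ∫_0^1 36*x^2 dx = 12;  ∫_0^1 36*x dx = 18;  ∫_0^1 9 dx = 9.
  Sum: 12 + 18 + 9 = 39.
Adding: ||u||_{H^1}^2 = 153/10 + 39 = 543/10.


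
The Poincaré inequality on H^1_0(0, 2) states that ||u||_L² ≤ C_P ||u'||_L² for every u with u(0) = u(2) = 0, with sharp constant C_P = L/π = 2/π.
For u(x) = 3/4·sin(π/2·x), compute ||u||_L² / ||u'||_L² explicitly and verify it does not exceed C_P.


||u||_L² / ||u'||_L² = 2/π = C_P.

u(x) = 3/4·sin(π/2·x), so u'(x) = 3*π*cos(π*x/2)/8.
Writing u(x) = A·sin(kπx/L) with A = 3/4 and k = 1, use ∫_0^L sin²(kπx/L) dx = L/2 and ∫_0^L cos²(kπx/L) dx = L/2.
u² = 9/16·sin²(π/2·x) and (u')² = 9*π^2/64·cos²(π/2·x), and each of sin², cos² integrates to L/2 = 1 over (0, 2).
∫_0^2 u² dx = 9/16, so ||u||_L² = 3/4.
∫_0^2 (u')² dx = 9*π^2/64, so ||u'||_L² = 3*π/8.
Ratio ||u||_L² / ||u'||_L² = 2/π.
Sharp Poincaré constant on H^1_0(0, 2) is C_P = L/π = 2/π, achieved by sin(π/2·x).
This is the k = 1 eigenfunction (up to amplitude), so the ratio equals the sharp Poincaré constant exactly.


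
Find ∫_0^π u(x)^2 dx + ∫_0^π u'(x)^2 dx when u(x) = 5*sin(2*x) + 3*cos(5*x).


||u||_{H^1(0,π)}^2 = -1040/7 + 359*π/2

u'(x) = -15*sin(5*x) + 10*cos(2*x).
Expand u² and (u')² and integrate term by term on (0, π), using: for integers n ≥ 1, ∫_0^π sin²(nx) dx = ∫_0^π cos²(nx) dx = π/2; for n ≠ n', ∫_0^π sin(nx)sin(n'x) dx = ∫_0^π cos(nx)cos(n'x) dx = 0; and by product-to-sum, ∫_0^π sin(nx)cos(n'x) dx = ½∫_0^π [sin((n+n')x) + sin((n−n')x)] dx, which is 0 when n+n' is even and 2n/(n²−n'²) when n+n' is odd (it need not vanish on (0, π)).
  u² squared terms: (3)²·∫cos(5x)² dx = 9·π/2 = 9*π/2;  (5)²·∫sin(2x)² dx = 25·π/2 = 25*π/2.
  u² cross terms: 2·(3)·(5)·∫cos(5x)·sin(2x) dx = 30·(-4/21) = -40/7.
  So ∫_0^π u² dx = 9*π/2 + 25*π/2 − 40/7 = -40/7 + 17*π.
  (u')² squared terms: (-15)²·∫sin(5x)² dx = 225·π/2 = 225*π/2;  (10)²·∫cos(2x)² dx = 100·π/2 = 50*π.
  (u')² cross terms: 2·(-15)·(10)·∫sin(5x)·cos(2x) dx = -300·(10/21) = -1000/7.
  So ∫_0^π (u')² dx = 225*π/2 + 50*π − 1000/7 = -1000/7 + 325*π/2.
||u||_{H^1}^2 = (-40/7 + 17*π) + (-1000/7 + 325*π/2) = -1040/7 + 359*π/2.


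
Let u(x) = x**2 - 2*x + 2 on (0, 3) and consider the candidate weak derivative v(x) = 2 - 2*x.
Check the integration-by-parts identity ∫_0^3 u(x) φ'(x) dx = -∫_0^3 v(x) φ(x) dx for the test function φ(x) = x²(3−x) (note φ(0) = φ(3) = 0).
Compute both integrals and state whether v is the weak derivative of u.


LHS = -54/5, RHS = 54/5. No, v is not the weak derivative of u.

u(x) = x**2 - 2*x + 2, classical derivative u'(x) = 2*x - 2.
φ(x) = x²(3−x), so φ'(x) = 3*x*(2 - x).
Note φ(0) = φ(3) = 0, so the boundary term u·φ vanishes.
LHS = ∫_0^3 u(x) φ'(x) dx = ∫_0^3 (-3*x^4 + 12*x^3 - 18*x^2 + 12*x) dx. Term by term:
  ∫_0^3 -3*x^4 dx = -729/5;  ∫_0^3 12*x^3 dx = 243;  ∫_0^3 -18*x^2 dx = -162;
  ∫_0^3 12*x dx = 54.
Sum: -729/5 + 243 − 162 + 54 = -54/5.
So LHS = -54/5.
∫_0^3 v(x) φ(x) dx = ∫_0^3 (2*x^4 - 8*x^3 + 6*x^2) dx. Term by term:
  ∫_0^3 2*x^4 dx = 486/5;  ∫_0^3 -8*x^3 dx = -162;  ∫_0^3 6*x^2 dx = 54.
Sum: 486/5 − 162 + 54 = -54/5.
So RHS = -∫_0^3 v(x) φ(x) dx = 54/5.
LHS − RHS = -108/5 ≠ 0, so the identity fails.
(For a valid weak derivative the identity must hold for EVERY test function, in particular this one. The failure shows v is NOT the weak derivative of u.)
Correct weak derivative would be u'(x) = 2*x - 2.


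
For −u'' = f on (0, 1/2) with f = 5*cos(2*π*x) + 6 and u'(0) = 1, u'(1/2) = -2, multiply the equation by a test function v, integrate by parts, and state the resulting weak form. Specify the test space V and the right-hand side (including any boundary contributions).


V = H^1(0, 1/2) (v unrestricted at boundary; u is determined up to an additive constant); weak form: ∫_0^1/2 u'v' dx = ∫_0^1/2 (5*cos(2*π*x) + 6) v dx − 2·v(1/2) − v(0) for all v ∈ V.

Multiply both sides by a test function v and integrate from 0 to 1/2:
  ∫_0^1/2 −u''(x) v(x) dx = ∫_0^1/2 f(x) v(x) dx.
Integrate the LHS by parts once:
  ∫_0^1/2 −u'' v dx = −[u'(x) v(x)]_0^1/2 + ∫_0^1/2 u'(x) v'(x) dx.
Thus ∫_0^1/2 u'(x) v'(x) dx = ∫_0^1/2 f(x) v(x) dx + [u'(x) v(x)]_0^1/2.
Choose V so that boundary terms are either known or forced to vanish.
u has inhomogeneous Neumann u'(0) = 1, u'(1/2) = -2. [u' v]_0^1/2 = (-2)·v(1/2) − (1)·v(0) = − 2·v(1/2) − v(0). Take V = H^1(0, 1/2); boundary term becomes part of RHS.
Weak formulation: find u (satisfying any essential BC) such that ∫_0^1/2 u'(x) v'(x) dx = ∫_0^1/2 f v dx − 2·v(1/2) − v(0) for all v ∈ V (Neumann data are natural BCs: they enter the RHS as boundary terms).
Substituting f(x) = 5*cos(2*π*x) + 6, the right-hand side is ∫_0^1/2 (5*cos(2*π*x) + 6) v dx − 2·v(1/2) − v(0).
Compatibility check (pure Neumann): taking v ≡ 1 ∈ V gives 0 = ∫_0^1/2 f dx + (-2) − (1), i.e. ∫_0^1/2 f dx must equal u'(0) − u'(1/2) = 3. Indeed ∫_0^1/2 (5*cos(2*π*x) + 6) dx = 3, so the data are compatible. The solution is then unique only up to an additive constant (fix it e.g. by requiring ∫_0^1/2 u dx = 0).


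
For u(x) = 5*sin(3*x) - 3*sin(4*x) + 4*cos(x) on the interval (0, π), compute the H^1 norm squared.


||u||_{H^1(0,π)}^2 = -128/5 + 435*π/2

u'(x) = -4*sin(x) + 15*cos(3*x) - 12*cos(4*x).
Expand u² and (u')² and integrate term by term on (0, π), using: for integers n ≥ 1, ∫_0^π sin²(nx) dx = ∫_0^π cos²(nx) dx = π/2; for n ≠ n', ∫_0^π sin(nx)sin(n'x) dx = ∫_0^π cos(nx)cos(n'x) dx = 0; and by product-to-sum, ∫_0^π sin(nx)cos(n'x) dx = ½∫_0^π [sin((n+n')x) + sin((n−n')x)] dx, which is 0 when n+n' is even and 2n/(n²−n'²) when n+n' is odd (it need not vanish on (0, π)).
  u² squared terms: (-3)²·∫sin(4x)² dx = 9·π/2 = 9*π/2;  (4)²·∫cos(x)² dx = 16·π/2 = 8*π;  (5)²·∫sin(3x)² dx = 25·π/2 = 25*π/2.
  u² cross terms: 2·(-3)·(4)·∫sin(4x)·cos(x) dx = -24·(8/15) = -64/5;  2·(-3)·(5)·∫sin(4x)·sin(3x) dx = -30·(0) = 0;  2·(4)·(5)·∫cos(x)·sin(3x) dx = 40·(0) = 0.
  So ∫_0^π u² dx = 9*π/2 + 8*π + 25*π/2 − 64/5 + 0 + 0 = -64/5 + 25*π.
  (u')² squared terms: (-12)²·∫cos(4x)² dx = 144·π/2 = 72*π;  (-4)²·∫sin(x)² dx = 16·π/2 = 8*π;  (15)²·∫cos(3x)² dx = 225·π/2 = 225*π/2.
  (u')² cross terms: 2·(-12)·(-4)·∫cos(4x)·sin(x) dx = 96·(-2/15) = -64/5;  2·(-12)·(15)·∫cos(4x)·cos(3x) dx = -360·(0) = 0;  2·(-4)·(15)·∫sin(x)·cos(3x) dx = -120·(0) = 0.
  So ∫_0^π (u')² dx = 72*π + 8*π + 225*π/2 − 64/5 + 0 + 0 = -64/5 + 385*π/2.
||u||_{H^1}^2 = (-64/5 + 25*π) + (-64/5 + 385*π/2) = -128/5 + 435*π/2.


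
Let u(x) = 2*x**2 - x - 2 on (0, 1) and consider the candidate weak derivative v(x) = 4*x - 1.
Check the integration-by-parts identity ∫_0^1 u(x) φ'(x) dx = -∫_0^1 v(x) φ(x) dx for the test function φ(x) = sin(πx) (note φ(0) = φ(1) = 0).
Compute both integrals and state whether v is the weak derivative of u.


LHS = -2/π, RHS = -2/π. Yes, v = u' weakly.

u(x) = 2*x**2 - x - 2, classical derivative u'(x) = 4*x - 1.
φ(x) = sin(πx), so φ'(x) = π*cos(π*x).
Note φ(0) = φ(1) = 0, so the boundary term u·φ vanishes.
LHS = ∫_0^1 u(x) φ'(x) dx = ∫_0^1 (2*π*x^2*cos(π*x) - π*x*cos(π*x) - 2*π*cos(π*x)) dx. Term by term:
  ∫_0^1 -2*π*cos(π*x) dx = 0;  ∫_0^1 -π*x*cos(π*x) dx = 2/π;  ∫_0^1 2*π*x^2*cos(π*x) dx = -4/π.
Sum: 0 + 2/π − 4/π = -2/π.
So LHS = -2/π.
∫_0^1 v(x) φ(x) dx = ∫_0^1 (4*x*sin(π*x) - sin(π*x)) dx. Term by term:
  ∫_0^1 -sin(π*x) dx = -2/π;  ∫_0^1 4*x*sin(π*x) dx = 4/π.
Sum: -2/π + 4/π = 2/π.
So RHS = -∫_0^1 v(x) φ(x) dx = -2/π.
LHS = RHS, so the identity holds for this test φ.
Moreover u is smooth here and v(x) = u'(x) = 4*x - 1 pointwise, so the identity holds for every test function. Hence v is the weak derivative of u.


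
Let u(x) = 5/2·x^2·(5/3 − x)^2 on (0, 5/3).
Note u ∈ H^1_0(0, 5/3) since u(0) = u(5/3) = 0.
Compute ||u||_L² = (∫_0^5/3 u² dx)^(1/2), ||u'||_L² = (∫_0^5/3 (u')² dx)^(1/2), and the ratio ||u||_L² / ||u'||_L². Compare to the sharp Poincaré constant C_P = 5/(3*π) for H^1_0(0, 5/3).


||u||_L² / ||u'||_L² = 5*sqrt(3)/18 < C_P = 5/(3*π).

u(x) = 5/2·x^2·(5/3 − x)^2, so u'(x) = 5*x*(3*x - 5)*(6*x - 5)/9.
u(x) = 5/2·x^2·(5/3 − x)^2 vanishes at x = 0 and x = 5/3, so u ∈ H^1_0(0, 5/3). Differentiate via the product rule and integrate the resulting polynomials term by term.
  ∫_0^5/3 u² dx = ∫_0^5/3 (25*x^8/4 - 125*x^7/3 + 625*x^6/6 - 3125*x^5/27 + 15625*x^4/324) dx. Term by term:
    ∫_0^5/3 25*x^8/4 dx = 48828125/708588;  ∫_0^5/3 -125*x^7/3 dx = -48828125/157464;  ∫_0^5/3 625*x^6/6 dx = 48828125/91854;
    ∫_0^5/3 -3125*x^5/27 dx = -48828125/118098;  ∫_0^5/3 15625*x^4/324 dx = 9765625/78732.
  Sum: 48828125/708588 − 48828125/157464 + 48828125/91854 − 48828125/118098 + 9765625/78732 = 9765625/9920232.
  ∫_0^5/3 (u')² dx = ∫_0^5/3 (100*x^6 - 500*x^5 + 8125*x^4/9 - 6250*x^3/9 + 15625*x^2/81) dx. Term by term:
    ∫_0^5/3 100*x^6 dx = 7812500/15309;  ∫_0^5/3 -500*x^5 dx = -3906250/2187;  ∫_0^5/3 8125*x^4/9 dx = 5078125/2187;
    ∫_0^5/3 -6250*x^3/9 dx = -1953125/1458;  ∫_0^5/3 15625*x^2/81 dx = 1953125/6561.
  Sum: 7812500/15309 − 3906250/2187 + 5078125/2187 − 1953125/1458 + 1953125/6561 = 390625/91854.
∫_0^5/3 u² dx = 9765625/9920232, so ||u||_L² = 3125*sqrt(42)/20412.
∫_0^5/3 (u')² dx = 390625/91854, so ||u'||_L² = 625*sqrt(14)/1134.
Ratio ||u||_L² / ||u'||_L² = 5*sqrt(3)/18.
Sharp Poincaré constant on H^1_0(0, 5/3) is C_P = L/π = 5/(3*π), achieved by sin(3*π/5·x).
A polynomial bump cannot attain the sharp Poincaré constant (only the first sine eigenfunction does), so the ratio is strictly less than C_P, consistent with ||u||_L² ≤ C_P ||u'||_L².


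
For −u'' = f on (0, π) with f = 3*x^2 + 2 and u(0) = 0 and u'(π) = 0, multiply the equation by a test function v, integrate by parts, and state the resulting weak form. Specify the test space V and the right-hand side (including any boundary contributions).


V = {v ∈ H^1(0, π) : v(0) = 0} (test functions vanish at x = 0 where u is specified); weak form: ∫_0^π u'v' dx = ∫_0^π (3*x^2 + 2) v dx for all v ∈ V.

Multiply both sides by a test function v and integrate from 0 to π:
  ∫_0^π −u''(x) v(x) dx = ∫_0^π f(x) v(x) dx.
Integrate the LHS by parts once:
  ∫_0^π −u'' v dx = −[u'(x) v(x)]_0^π + ∫_0^π u'(x) v'(x) dx.
Thus ∫_0^π u'(x) v'(x) dx = ∫_0^π f(x) v(x) dx + [u'(x) v(x)]_0^π.
Choose V so that boundary terms are either known or forced to vanish.
Mixed BC: u(0) = 0 (Dirichlet) and u'(π) = 0 (Neumann). Define V = {v ∈ H^1(0, π) : v(0) = 0}. Then [u' v]_0^π = u'(π)·v(π) − u'(0)·0 = 0.
Weak formulation: find u (satisfying any essential BC) such that ∫_0^π u'(x) v'(x) dx = ∫_0^π f v dx for all v ∈ V (Dirichlet at 0 absorbed into V; the Neumann datum at x = π is zero, so no boundary term remains).
Substituting f(x) = 3*x^2 + 2, the right-hand side is ∫_0^π (3*x^2 + 2) v dx.


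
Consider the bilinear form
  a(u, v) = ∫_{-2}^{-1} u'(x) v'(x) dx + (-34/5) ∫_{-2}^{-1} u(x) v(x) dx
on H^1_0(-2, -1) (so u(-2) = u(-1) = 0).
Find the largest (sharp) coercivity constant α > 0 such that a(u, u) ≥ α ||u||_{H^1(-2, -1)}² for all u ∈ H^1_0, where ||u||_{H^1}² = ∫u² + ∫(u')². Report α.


α = (-34/5 + π^2)/(1 + π^2)

Coercivity of a(·,·) on H^1_0(-2, -1) means a(u, u) ≥ α ||u||_{H^1}² for every u ∈ H^1_0.
The interval has length L = 1, and Poincaré/coercivity depend only on L. Here a(u, u) = ∫(u')² + (-34/5)·∫u².
Here c = -34/5 < 0 with |c| < (π/L)² = π^2, so coercivity still holds. The condition a(u,u) ≥ α||u||_{H^1}² reads (1−α)∫(u')² ≥ (α−c)∫u². Any admissible α is ≤ 1 (rapidly oscillating u have ∫u²/∫(u')² → 0), and α = 1 would force 0 ≥ (1−c)∫u², impossible since c < 1; so 1−α > 0. By the sharp Poincaré inequality on H^1_0 of an interval of length L, ∫(u')² ≥ (π/L)²∫u² with equality for the first sine mode sin(π(x−x₀)/L) (x₀ the left endpoint), so the inequality holds for all u iff (1−α)(π/L)² ≥ α − c, i.e. α ≤ ((π/L)² + c)/((π/L)² + 1) = (1 + c(L/π)²)/(1 + (L/π)²). (Direct route, valid since c ≤ 0: Poincaré gives c∫u² ≥ c(L/π)²∫(u')², so a(u,u) ≥ (1 + c(L/π)²)∫(u')², while ||u||_{H^1}² ≤ (1 + (L/π)²)∫(u')²; dividing yields the same α.) With (π/L)² = π^2 and c = -34/5, the largest admissible constant is α = ((π/L)² + c)/((π/L)² + 1).
Simplifying, α = (-34/5 + π^2)/(1 + π^2).


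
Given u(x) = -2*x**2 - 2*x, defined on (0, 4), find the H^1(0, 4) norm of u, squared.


||u||_{H^1}^2 = 28528/15

The H^1 norm (squared) on an interval (0, L) is
  ||u||_{H^1}^2 = ∫_0^L u(x)^2 dx + ∫_0^L u'(x)^2 dx.
Compute u'(x) = -4*x - 2.
Then u(x)^2 = 4*x**4 + 8*x**3 + 4*x**2 and u'(x)^2 = 16*x**2 + 16*x + 4.
Integrate each monomial from 0 to 4 using ∫_0^4 c·x^n dx = c·4^(n+1)/(n+1):
  ∫_0^4 u(x)^2 dx = ∫_0^4 (4*x^4 + 8*x^3 + 4*x^2) dx. Term by term:
    ∫_0^4 4*x^4 dx = 4096/5;  ∫_0^4 8*x^3 dx = 512;  ∫_0^4 4*x^2 dx = 256/3.
  Sum: 4096/5 + 512 + 256/3 = 21248/15.
  ∫_0^4 u'(x)^2 dx = ∫_0^4 (16*x^2 + 16*x + 4) dx. Term by term:
    ∫_0^4 16*x^2 dx = 1024/3;  ∫_0^4 16*x dx = 128;  ∫_0^4 4 dx = 16.
  Sum: 1024/3 + 128 + 16 = 1456/3.
Adding: ||u||_{H^1}^2 = 21248/15 + 1456/3 = 28528/15.


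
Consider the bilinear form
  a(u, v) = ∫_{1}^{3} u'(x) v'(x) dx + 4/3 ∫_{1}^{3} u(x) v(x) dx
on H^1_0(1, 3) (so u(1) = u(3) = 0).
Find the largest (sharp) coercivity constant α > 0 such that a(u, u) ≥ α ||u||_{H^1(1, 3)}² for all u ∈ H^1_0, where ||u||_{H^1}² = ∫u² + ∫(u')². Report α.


α = 1

Coercivity of a(·,·) on H^1_0(1, 3) means a(u, u) ≥ α ||u||_{H^1}² for every u ∈ H^1_0.
The interval has length L = 2, and Poincaré/coercivity depend only on L. Here a(u, u) = ∫(u')² + (4/3)·∫u².
Here c = 4/3 ≥ 1, so a(u,u) = ∫(u')² + c∫u² ≥ ∫(u')² + ∫u² = ||u||_{H^1}², i.e. α = 1 works. No larger α is possible: a(u,u) ≥ α||u||_{H^1}² means (1−α)∫(u')² ≥ (α−c)∫u², and for the modes u_n = sin(nπ(x−x₀)/L) (x₀ the left endpoint) one has ∫u_n²/∫(u_n')² = (L/(nπ))² → 0, so a(u_n,u_n)/||u_n||_{H^1}² → 1. Hence the optimal constant is α = 1.
Therefore α = 1.


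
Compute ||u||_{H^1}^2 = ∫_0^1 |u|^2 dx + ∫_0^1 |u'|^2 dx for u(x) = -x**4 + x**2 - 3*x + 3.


||u||_{H^1}^2 = 1147/90

The H^1 norm (squared) on an interval (0, L) is
  ||u||_{H^1}^2 = ∫_0^L u(x)^2 dx + ∫_0^L u'(x)^2 dx.
Compute u'(x) = -4*x**3 + 2*x - 3.
Then u(x)^2 = x**8 - 2*x**6 + 6*x**5 - 5*x**4 - 6*x**3 + 15*x**2 - 18*x + 9 and u'(x)^2 = 16*x**6 - 16*x**4 + 24*x**3 + 4*x**2 - 12*x + 9.
Integrate each monomial from 0 to 1 using ∫_0^1 c·x^n dx = c·1^(n+1)/(n+1):
  ∫_0^1 u(x)^2 dx = ∫_0^1 (x^8 - 2*x^6 + 6*x^5 - 5*x^4 - 6*x^3 + 15*x^2 - 18*x + 9) dx. Term by term:
    ∫_0^1 x^8 dx = 1/9;  ∫_0^1 -2*x^6 dx = -2/7;  ∫_0^1 6*x^5 dx = 1;
    ∫_0^1 -5*x^4 dx = -1;  ∫_0^1 -6*x^3 dx = -3/2;  ∫_0^1 15*x^2 dx = 5;
    ∫_0^1 -18*x dx = -9;  ∫_0^1 9 dx = 9.
  Sum: 1/9 − 2/7 + 1 − 1 − 3/2 + 5 − 9 + 9 = 419/126.
  ∫_0^1 u'(x)^2 dx = ∫_0^1 (16*x^6 - 16*x^4 + 24*x^3 + 4*x^2 - 12*x + 9) dx. Term by term:
    ∫_0^1 16*x^6 dx = 16/7;  ∫_0^1 -16*x^4 dx = -16/5;  ∫_0^1 24*x^3 dx = 6;
    ∫_0^1 4*x^2 dx = 4/3;  ∫_0^1 -12*x dx = -6;  ∫_0^1 9 dx = 9.
  Sum: 16/7 − 16/5 + 6 + 4/3 − 6 + 9 = 989/105.
Adding: ||u||_{H^1}^2 = 419/126 + 989/105 = 1147/90.


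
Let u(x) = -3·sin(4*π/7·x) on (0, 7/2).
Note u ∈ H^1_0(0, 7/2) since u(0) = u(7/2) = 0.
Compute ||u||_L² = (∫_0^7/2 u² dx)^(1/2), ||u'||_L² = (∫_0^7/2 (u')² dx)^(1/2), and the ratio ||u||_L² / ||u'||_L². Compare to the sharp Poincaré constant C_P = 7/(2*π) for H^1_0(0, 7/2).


||u||_L² / ||u'||_L² = 7/(4*π) < C_P = 7/(2*π).

u(x) = -3·sin(4*π/7·x), so u'(x) = -12*π*cos(4*π*x/7)/7.
Writing u(x) = A·sin(kπx/L) with A = -3 and k = 2, use ∫_0^L sin²(kπx/L) dx = L/2 and ∫_0^L cos²(kπx/L) dx = L/2.
u² = 9·sin²(4*π/7·x) and (u')² = 144*π^2/49·cos²(4*π/7·x), and each of sin², cos² integrates to L/2 = 7/4 over (0, 7/2).
∫_0^7/2 u² dx = 63/4, so ||u||_L² = 3*sqrt(7)/2.
∫_0^7/2 (u')² dx = 36*π^2/7, so ||u'||_L² = 6*sqrt(7)*π/7.
Ratio ||u||_L² / ||u'||_L² = 7/(4*π).
Sharp Poincaré constant on H^1_0(0, 7/2) is C_P = L/π = 7/(2*π), achieved by sin(2*π/7·x).
This is the k = 2 harmonic; the ratio L/(kπ) is strictly less than C_P = L/π, consistent with the sharp inequality ||u||_L² ≤ C_P ||u'||_L².


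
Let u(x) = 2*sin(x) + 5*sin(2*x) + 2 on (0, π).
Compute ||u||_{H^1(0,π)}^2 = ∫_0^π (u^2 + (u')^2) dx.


||u||_{H^1(0,π)}^2 = 16 + 141*π/2

u'(x) = 2*cos(x) + 10*cos(2*x).
Expand u² and (u')² and integrate term by term on (0, π), using: for integers n ≥ 1, ∫_0^π sin²(nx) dx = ∫_0^π cos²(nx) dx = π/2; for n ≠ n', ∫_0^π sin(nx)sin(n'x) dx = ∫_0^π cos(nx)cos(n'x) dx = 0; and by product-to-sum, ∫_0^π sin(nx)cos(n'x) dx = ½∫_0^π [sin((n+n')x) + sin((n−n')x)] dx, which is 0 when n+n' is even and 2n/(n²−n'²) when n+n' is odd (it need not vanish on (0, π)). For the constant mode: ∫_0^π 1 dx = π, ∫_0^π cos(nx) dx = 0, ∫_0^π sin(nx) dx = (1−(−1)^n)/n.
  u² squared terms: (2)²·∫1 dx = 4·π = 4*π;  (2)²·∫sin(x)² dx = 4·π/2 = 2*π;  (5)²·∫sin(2x)² dx = 25·π/2 = 25*π/2.
  u² cross terms: 2·(2)·(2)·∫1·sin(x) dx = 8·(2) = 16;  2·(2)·(5)·∫1·sin(2x) dx = 20·(0) = 0;  2·(2)·(5)·∫sin(x)·sin(2x) dx = 20·(0) = 0.
  So ∫_0^π u² dx = 4*π + 2*π + 25*π/2 + 16 + 0 + 0 = 16 + 37*π/2.
  (u')² squared terms: (2)²·∫cos(x)² dx = 4·π/2 = 2*π;  (10)²·∫cos(2x)² dx = 100·π/2 = 50*π.
  (u')² cross terms: 2·(2)·(10)·∫cos(x)·cos(2x) dx = 40·(0) = 0.
  So ∫_0^π (u')² dx = 2*π + 50*π + 0 = 52*π.
||u||_{H^1}^2 = (16 + 37*π/2) + (52*π) = 16 + 141*π/2.


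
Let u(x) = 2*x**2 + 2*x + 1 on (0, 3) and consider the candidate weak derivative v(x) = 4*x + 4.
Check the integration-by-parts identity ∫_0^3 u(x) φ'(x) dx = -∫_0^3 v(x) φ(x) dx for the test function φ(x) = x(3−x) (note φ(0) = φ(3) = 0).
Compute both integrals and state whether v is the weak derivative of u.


LHS = -36, RHS = -45. No, v is not the weak derivative of u.

u(x) = 2*x**2 + 2*x + 1, classical derivative u'(x) = 4*x + 2.
φ(x) = x(3−x), so φ'(x) = 3 - 2*x.
Note φ(0) = φ(3) = 0, so the boundary term u·φ vanishes.
LHS = ∫_0^3 u(x) φ'(x) dx = ∫_0^3 (-4*x^3 + 2*x^2 + 4*x + 3) dx. Term by term:
  ∫_0^3 -4*x^3 dx = -81;  ∫_0^3 2*x^2 dx = 18;  ∫_0^3 4*x dx = 18;
  ∫_0^3 3 dx = 9.
Sum: -81 + 18 + 18 + 9 = -36.
So LHS = -36.
∫_0^3 v(x) φ(x) dx = ∫_0^3 (-4*x^3 + 8*x^2 + 12*x) dx. Term by term:
  ∫_0^3 -4*x^3 dx = -81;  ∫_0^3 8*x^2 dx = 72;  ∫_0^3 12*x dx = 54.
Sum: -81 + 72 + 54 = 45.
So RHS = -∫_0^3 v(x) φ(x) dx = -45.
LHS − RHS = 9 ≠ 0, so the identity fails.
(For a valid weak derivative the identity must hold for EVERY test function, in particular this one. The failure shows v is NOT the weak derivative of u.)
Correct weak derivative would be u'(x) = 4*x + 2.


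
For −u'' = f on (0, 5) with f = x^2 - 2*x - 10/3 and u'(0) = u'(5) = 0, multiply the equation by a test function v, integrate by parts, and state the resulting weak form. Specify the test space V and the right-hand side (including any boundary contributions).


V = H^1(0, 5) (no boundary constraint on v; u is determined up to an additive constant); weak form: ∫_0^5 u'v' dx = ∫_0^5 (x^2 - 2*x - 10/3) v dx for all v ∈ V.

Multiply both sides by a test function v and integrate from 0 to 5:
  ∫_0^5 −u''(x) v(x) dx = ∫_0^5 f(x) v(x) dx.
Integrate the LHS by parts once:
  ∫_0^5 −u'' v dx = −[u'(x) v(x)]_0^5 + ∫_0^5 u'(x) v'(x) dx.
Thus ∫_0^5 u'(x) v'(x) dx = ∫_0^5 f(x) v(x) dx + [u'(x) v(x)]_0^5.
Choose V so that boundary terms are either known or forced to vanish.
u has homogeneous Neumann: u'(0) = u'(5) = 0. So [u' v]_0^5 = 0·v(5) − 0·v(0) = 0 for any v; take V = H^1(0, 5).
Weak formulation: find u (satisfying any essential BC) such that ∫_0^5 u'(x) v'(x) dx = ∫_0^5 f v dx for all v ∈ V (homogeneous Neumann, so boundary terms vanish).
Substituting f(x) = x^2 - 2*x - 10/3, the right-hand side is ∫_0^5 (x^2 - 2*x - 10/3) v dx.
Compatibility check (pure Neumann): taking v ≡ 1 ∈ V gives 0 = ∫_0^5 f dx + (0) − (0), i.e. ∫_0^5 f dx must equal u'(0) − u'(5) = 0. Indeed ∫_0^5 (x^2 - 2*x - 10/3) dx = 0, so the data are compatible. The solution is then unique only up to an additive constant (fix it e.g. by requiring ∫_0^5 u dx = 0).


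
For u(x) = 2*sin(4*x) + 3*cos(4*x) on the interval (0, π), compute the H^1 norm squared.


||u||_{H^1(0,π)}^2 = 221*π/2

u'(x) = -12*sin(4*x) + 8*cos(4*x).
Expand u² and (u')² and integrate term by term on (0, π), using: for integers n ≥ 1, ∫_0^π sin²(nx) dx = ∫_0^π cos²(nx) dx = π/2; for n ≠ n', ∫_0^π sin(nx)sin(n'x) dx = ∫_0^π cos(nx)cos(n'x) dx = 0; and by product-to-sum, ∫_0^π sin(nx)cos(n'x) dx = ½∫_0^π [sin((n+n')x) + sin((n−n')x)] dx, which is 0 when n+n' is even and 2n/(n²−n'²) when n+n' is odd (it need not vanish on (0, π)).
  u² squared terms: (2)²·∫sin(4x)² dx = 4·π/2 = 2*π;  (3)²·∫cos(4x)² dx = 9·π/2 = 9*π/2.
  u² cross terms: 2·(2)·(3)·∫sin(4x)·cos(4x) dx = 12·(0) = 0.
  So ∫_0^π u² dx = 2*π + 9*π/2 + 0 = 13*π/2.
  (u')² squared terms: (-12)²·∫sin(4x)² dx = 144·π/2 = 72*π;  (8)²·∫cos(4x)² dx = 64·π/2 = 32*π.
  (u')² cross terms: 2·(-12)·(8)·∫sin(4x)·cos(4x) dx = -192·(0) = 0.
  So ∫_0^π (u')² dx = 72*π + 32*π + 0 = 104*π.
||u||_{H^1}^2 = (13*π/2) + (104*π) = 221*π/2.


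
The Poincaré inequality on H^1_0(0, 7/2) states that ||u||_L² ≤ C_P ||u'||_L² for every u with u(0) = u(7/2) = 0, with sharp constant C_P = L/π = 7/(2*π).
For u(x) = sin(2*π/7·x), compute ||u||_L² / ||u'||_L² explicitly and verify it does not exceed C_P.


||u||_L² / ||u'||_L² = 7/(2*π) = C_P.

u(x) = sin(2*π/7·x), so u'(x) = 2*π*cos(2*π*x/7)/7.
Writing u(x) = A·sin(kπx/L) with A = 1 and k = 1, use ∫_0^L sin²(kπx/L) dx = L/2 and ∫_0^L cos²(kπx/L) dx = L/2.
u² = 1·sin²(2*π/7·x) and (u')² = 4*π^2/49·cos²(2*π/7·x), and each of sin², cos² integrates to L/2 = 7/4 over (0, 7/2).
∫_0^7/2 u² dx = 7/4, so ||u||_L² = sqrt(7)/2.
∫_0^7/2 (u')² dx = π^2/7, so ||u'||_L² = sqrt(7)*π/7.
Ratio ||u||_L² / ||u'||_L² = 7/(2*π).
Sharp Poincaré constant on H^1_0(0, 7/2) is C_P = L/π = 7/(2*π), achieved by sin(2*π/7·x).
This is the k = 1 eigenfunction (up to amplitude), so the ratio equals the sharp Poincaré constant exactly.


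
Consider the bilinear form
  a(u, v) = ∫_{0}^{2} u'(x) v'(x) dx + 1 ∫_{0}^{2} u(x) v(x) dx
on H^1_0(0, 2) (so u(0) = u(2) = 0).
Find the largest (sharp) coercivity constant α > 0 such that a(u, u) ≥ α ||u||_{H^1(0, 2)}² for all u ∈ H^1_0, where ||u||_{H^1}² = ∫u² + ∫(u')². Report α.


α = 1

Coercivity of a(·,·) on H^1_0(0, 2) means a(u, u) ≥ α ||u||_{H^1}² for every u ∈ H^1_0.
The interval has length L = 2, and Poincaré/coercivity depend only on L. Here a(u, u) = ∫(u')² + (1)·∫u².
Here c = 1 ≥ 1, so a(u,u) = ∫(u')² + c∫u² ≥ ∫(u')² + ∫u² = ||u||_{H^1}², i.e. α = 1 works. No larger α is possible: a(u,u) ≥ α||u||_{H^1}² means (1−α)∫(u')² ≥ (α−c)∫u², and for the modes u_n = sin(nπ(x−x₀)/L) (x₀ the left endpoint) one has ∫u_n²/∫(u_n')² = (L/(nπ))² → 0, so a(u_n,u_n)/||u_n||_{H^1}² → 1. Hence the optimal constant is α = 1.
Therefore α = 1.


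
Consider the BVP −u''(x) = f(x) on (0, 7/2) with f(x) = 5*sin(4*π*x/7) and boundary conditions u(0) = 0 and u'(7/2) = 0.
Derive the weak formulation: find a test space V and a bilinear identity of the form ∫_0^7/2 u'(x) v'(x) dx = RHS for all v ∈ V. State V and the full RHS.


V = {v ∈ H^1(0, 7/2) : v(0) = 0} (test functions vanish at x = 0 where u is specified); weak form: ∫_0^7/2 u'v' dx = ∫_0^7/2 (5*sin(4*π*x/7)) v dx for all v ∈ V.

Multiply both sides by a test function v and integrate from 0 to 7/2:
  ∫_0^7/2 −u''(x) v(x) dx = ∫_0^7/2 f(x) v(x) dx.
Integrate the LHS by parts once:
  ∫_0^7/2 −u'' v dx = −[u'(x) v(x)]_0^7/2 + ∫_0^7/2 u'(x) v'(x) dx.
Thus ∫_0^7/2 u'(x) v'(x) dx = ∫_0^7/2 f(x) v(x) dx + [u'(x) v(x)]_0^7/2.
Choose V so that boundary terms are either known or forced to vanish.
Mixed BC: u(0) = 0 (Dirichlet) and u'(7/2) = 0 (Neumann). Define V = {v ∈ H^1(0, 7/2) : v(0) = 0}. Then [u' v]_0^7/2 = u'(7/2)·v(7/2) − u'(0)·0 = 0.
Weak formulation: find u (satisfying any essential BC) such that ∫_0^7/2 u'(x) v'(x) dx = ∫_0^7/2 f v dx for all v ∈ V (Dirichlet at 0 absorbed into V; the Neumann datum at x = 7/2 is zero, so no boundary term remains).
Substituting f(x) = 5*sin(4*π*x/7), the right-hand side is ∫_0^7/2 (5*sin(4*π*x/7)) v dx.


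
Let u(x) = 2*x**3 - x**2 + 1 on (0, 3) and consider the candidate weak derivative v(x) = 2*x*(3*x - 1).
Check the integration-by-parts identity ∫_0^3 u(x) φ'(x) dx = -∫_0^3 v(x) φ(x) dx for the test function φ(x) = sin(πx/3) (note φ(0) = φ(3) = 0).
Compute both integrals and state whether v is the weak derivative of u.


LHS = -144/π + 648/π^3, RHS = -144/π + 648/π^3. Yes, v = u' weakly.

u(x) = 2*x**3 - x**2 + 1, classical derivative u'(x) = 6*x**2 - 2*x.
φ(x) = sin(πx/3), so φ'(x) = π*cos(π*x/3)/3.
Note φ(0) = φ(3) = 0, so the boundary term u·φ vanishes.
LHS = ∫_0^3 u(x) φ'(x) dx = ∫_0^3 (2*π*x^3*cos(π*x/3)/3 - π*x^2*cos(π*x/3)/3 + π*cos(π*x/3)/3) dx. Term by term:
  ∫_0^3 π*cos(π*x/3)/3 dx = 0;  ∫_0^3 -π*x^2*cos(π*x/3)/3 dx = 18/π;  ∫_0^3 2*π*x^3*cos(π*x/3)/3 dx = -162/π + 648/π^3.
Sum: 0 + 18/π + -162/π + 648/π^3 = -144/π + 648/π^3.
So LHS = -144/π + 648/π^3.
∫_0^3 v(x) φ(x) dx = ∫_0^3 (6*x^2*sin(π*x/3) - 2*x*sin(π*x/3)) dx. Term by term:
  ∫_0^3 -2*x*sin(π*x/3) dx = -18/π;  ∫_0^3 6*x^2*sin(π*x/3) dx = -648/π^3 + 162/π.
Sum: -18/π + -648/π^3 + 162/π = -648/π^3 + 144/π.
So RHS = -∫_0^3 v(x) φ(x) dx = -144/π + 648/π^3.
LHS = RHS, so the identity holds for this test φ.
Moreover u is smooth here and v(x) = u'(x) = 6*x**2 - 2*x pointwise, so the identity holds for every test function. Hence v is the weak derivative of u.


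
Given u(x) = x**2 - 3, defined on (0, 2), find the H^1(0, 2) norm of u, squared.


||u||_{H^1}^2 = 286/15

The H^1 norm (squared) on an interval (0, L) is
  ||u||_{H^1}^2 = ∫_0^L u(x)^2 dx + ∫_0^L u'(x)^2 dx.
Compute u'(x) = 2*x.
Then u(x)^2 = x**4 - 6*x**2 + 9 and u'(x)^2 = 4*x**2.
Integrate each monomial from 0 to 2 using ∫_0^2 c·x^n dx = c·2^(n+1)/(n+1):
  ∫_0^2 u(x)^2 dx = ∫_0^2 (x^4 - 6*x^2 + 9) dx. Term by term:
    ∫_0^2 x^4 dx = 32/5;  ∫_0^2 -6*x^2 dx = -16;  ∫_0^2 9 dx = 18.
  Sum: 32/5 − 16 + 18 = 42/5.
  ∫_0^2 u'(x)^2 dx = ∫_0^2 (4*x^2) dx. Term by term:
    ∫_0^2 4*x^2 dx = 32/3.
Adding: ||u||_{H^1}^2 = 42/5 + 32/3 = 286/15.


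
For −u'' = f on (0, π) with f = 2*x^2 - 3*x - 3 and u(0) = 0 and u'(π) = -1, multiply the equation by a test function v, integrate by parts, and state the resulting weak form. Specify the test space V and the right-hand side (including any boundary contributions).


V = {v ∈ H^1(0, π) : v(0) = 0} (test functions vanish at x = 0 where u is specified); weak form: ∫_0^π u'v' dx = ∫_0^π (2*x^2 - 3*x - 3) v dx − v(π) for all v ∈ V.

Multiply both sides by a test function v and integrate from 0 to π:
  ∫_0^π −u''(x) v(x) dx = ∫_0^π f(x) v(x) dx.
Integrate the LHS by parts once:
  ∫_0^π −u'' v dx = −[u'(x) v(x)]_0^π + ∫_0^π u'(x) v'(x) dx.
Thus ∫_0^π u'(x) v'(x) dx = ∫_0^π f(x) v(x) dx + [u'(x) v(x)]_0^π.
Choose V so that boundary terms are either known or forced to vanish.
Mixed BC: u(0) = 0 (Dirichlet) and u'(π) = -1 (Neumann). Define V = {v ∈ H^1(0, π) : v(0) = 0}. Then [u' v]_0^π = u'(π)·v(π) − u'(0)·0 = − v(π).
Weak formulation: find u (satisfying any essential BC) such that ∫_0^π u'(x) v'(x) dx = ∫_0^π f v dx − v(π) for all v ∈ V (Dirichlet at 0 absorbed into V; Neumann datum at x = π contributes the boundary term).
Substituting f(x) = 2*x^2 - 3*x - 3, the right-hand side is ∫_0^π (2*x^2 - 3*x - 3) v dx − v(π).


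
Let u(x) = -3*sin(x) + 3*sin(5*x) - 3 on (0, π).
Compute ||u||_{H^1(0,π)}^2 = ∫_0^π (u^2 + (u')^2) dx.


||u||_{H^1(0,π)}^2 = 144/5 + 135*π

u'(x) = -3*cos(x) + 15*cos(5*x).
Expand u² and (u')² and integrate term by term on (0, π), using: for integers n ≥ 1, ∫_0^π sin²(nx) dx = ∫_0^π cos²(nx) dx = π/2; for n ≠ n', ∫_0^π sin(nx)sin(n'x) dx = ∫_0^π cos(nx)cos(n'x) dx = 0; and by product-to-sum, ∫_0^π sin(nx)cos(n'x) dx = ½∫_0^π [sin((n+n')x) + sin((n−n')x)] dx, which is 0 when n+n' is even and 2n/(n²−n'²) when n+n' is odd (it need not vanish on (0, π)). For the constant mode: ∫_0^π 1 dx = π, ∫_0^π cos(nx) dx = 0, ∫_0^π sin(nx) dx = (1−(−1)^n)/n.
  u² squared terms: (-3)²·∫1 dx = 9·π = 9*π;  (-3)²·∫sin(x)² dx = 9·π/2 = 9*π/2;  (3)²·∫sin(5x)² dx = 9·π/2 = 9*π/2.
  u² cross terms: 2·(-3)·(-3)·∫1·sin(x) dx = 18·(2) = 36;  2·(-3)·(3)·∫1·sin(5x) dx = -18·(2/5) = -36/5;  2·(-3)·(3)·∫sin(x)·sin(5x) dx = -18·(0) = 0.
  So ∫_0^π u² dx = 9*π + 9*π/2 + 9*π/2 + 36 − 36/5 + 0 = 144/5 + 18*π.
  (u')² squared terms: (-3)²·∫cos(x)² dx = 9·π/2 = 9*π/2;  (15)²·∫cos(5x)² dx = 225·π/2 = 225*π/2.
  (u')² cross terms: 2·(-3)·(15)·∫cos(x)·cos(5x) dx = -90·(0) = 0.
  So ∫_0^π (u')² dx = 9*π/2 + 225*π/2 + 0 = 117*π.
||u||_{H^1}^2 = (144/5 + 18*π) + (117*π) = 144/5 + 135*π.


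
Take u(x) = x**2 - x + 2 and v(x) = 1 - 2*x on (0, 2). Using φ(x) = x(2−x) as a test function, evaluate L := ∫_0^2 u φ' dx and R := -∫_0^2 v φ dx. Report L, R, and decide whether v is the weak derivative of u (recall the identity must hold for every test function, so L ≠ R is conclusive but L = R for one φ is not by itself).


LHS = -4/3, RHS = 4/3. No, v is not the weak derivative of u.

u(x) = x**2 - x + 2, classical derivative u'(x) = 2*x - 1.
φ(x) = x(2−x), so φ'(x) = 2 - 2*x.
Note φ(0) = φ(2) = 0, so the boundary term u·φ vanishes.
LHS = ∫_0^2 u(x) φ'(x) dx = ∫_0^2 (-2*x^3 + 4*x^2 - 6*x + 4) dx. Term by term:
  ∫_0^2 -2*x^3 dx = -8;  ∫_0^2 4*x^2 dx = 32/3;  ∫_0^2 -6*x dx = -12;
  ∫_0^2 4 dx = 8.
Sum: -8 + 32/3 − 12 + 8 = -4/3.
So LHS = -4/3.
∫_0^2 v(x) φ(x) dx = ∫_0^2 (2*x^3 - 5*x^2 + 2*x) dx. Term by term:
  ∫_0^2 2*x^3 dx = 8;  ∫_0^2 -5*x^2 dx = -40/3;  ∫_0^2 2*x dx = 4.
Sum: 8 − 40/3 + 4 = -4/3.
So RHS = -∫_0^2 v(x) φ(x) dx = 4/3.
LHS − RHS = -8/3 ≠ 0, so the identity fails.
(For a valid weak derivative the identity must hold for EVERY test function, in particular this one. The failure shows v is NOT the weak derivative of u.)
Correct weak derivative would be u'(x) = 2*x - 1.


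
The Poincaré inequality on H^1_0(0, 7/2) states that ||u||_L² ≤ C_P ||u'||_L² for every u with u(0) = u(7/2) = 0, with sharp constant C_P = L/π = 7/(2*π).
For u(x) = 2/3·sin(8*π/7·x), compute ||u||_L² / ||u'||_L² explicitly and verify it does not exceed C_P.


||u||_L² / ||u'||_L² = 7/(8*π) < C_P = 7/(2*π).

u(x) = 2/3·sin(8*π/7·x), so u'(x) = 16*π*cos(8*π*x/7)/21.
Writing u(x) = A·sin(kπx/L) with A = 2/3 and k = 4, use ∫_0^L sin²(kπx/L) dx = L/2 and ∫_0^L cos²(kπx/L) dx = L/2.
u² = 4/9·sin²(8*π/7·x) and (u')² = 256*π^2/441·cos²(8*π/7·x), and each of sin², cos² integrates to L/2 = 7/4 over (0, 7/2).
∫_0^7/2 u² dx = 7/9, so ||u||_L² = sqrt(7)/3.
∫_0^7/2 (u')² dx = 64*π^2/63, so ||u'||_L² = 8*sqrt(7)*π/21.
Ratio ||u||_L² / ||u'||_L² = 7/(8*π).
Sharp Poincaré constant on H^1_0(0, 7/2) is C_P = L/π = 7/(2*π), achieved by sin(2*π/7·x).
This is the k = 4 harmonic; the ratio L/(kπ) is strictly less than C_P = L/π, consistent with the sharp inequality ||u||_L² ≤ C_P ||u'||_L².


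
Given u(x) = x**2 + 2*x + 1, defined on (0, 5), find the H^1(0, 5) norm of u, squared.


||u||_{H^1}^2 = 5525/3

The H^1 norm (squared) on an interval (0, L) is
  ||u||_{H^1}^2 = ∫_0^L u(x)^2 dx + ∫_0^L u'(x)^2 dx.
Compute u'(x) = 2*x + 2.
Then u(x)^2 = x**4 + 4*x**3 + 6*x**2 + 4*x + 1 and u'(x)^2 = 4*x**2 + 8*x + 4.
Integrate each monomial from 0 to 5 using ∫_0^5 c·x^n dx = c·5^(n+1)/(n+1):
  ∫_0^5 u(x)^2 dx = ∫_0^5 (x^4 + 4*x^3 + 6*x^2 + 4*x + 1) dx. Term by term:
    ∫_0^5 x^4 dx = 625;  ∫_0^5 4*x^3 dx = 625;  ∫_0^5 6*x^2 dx = 250;
    ∫_0^5 4*x dx = 50;  ∫_0^5 1 dx = 5.
  Sum: 625 + 625 + 250 + 50 + 5 = 1555.
  ∫_0^5 u'(x)^2 dx = ∫_0^5 (4*x^2 + 8*x + 4) dx. Term by term:
    ∫_0^5 4*x^2 dx = 500/3;  ∫_0^5 8*x dx = 100;  ∫_0^5 4 dx = 20.
  Sum: 500/3 + 100 + 20 = 860/3.
Adding: ||u||_{H^1}^2 = 1555 + 860/3 = 5525/3.


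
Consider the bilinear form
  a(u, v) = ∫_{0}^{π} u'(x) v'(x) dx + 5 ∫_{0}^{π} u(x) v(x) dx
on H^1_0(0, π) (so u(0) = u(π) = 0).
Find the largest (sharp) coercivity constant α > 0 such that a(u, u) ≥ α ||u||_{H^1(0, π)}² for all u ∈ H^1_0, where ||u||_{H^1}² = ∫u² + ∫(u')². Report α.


α = 1

Coercivity of a(·,·) on H^1_0(0, π) means a(u, u) ≥ α ||u||_{H^1}² for every u ∈ H^1_0.
The interval has length L = π, and Poincaré/coercivity depend only on L. Here a(u, u) = ∫(u')² + (5)·∫u².
Here c = 5 ≥ 1, so a(u,u) = ∫(u')² + c∫u² ≥ ∫(u')² + ∫u² = ||u||_{H^1}², i.e. α = 1 works. No larger α is possible: a(u,u) ≥ α||u||_{H^1}² means (1−α)∫(u')² ≥ (α−c)∫u², and for the modes u_n = sin(nπ(x−x₀)/L) (x₀ the left endpoint) one has ∫u_n²/∫(u_n')² = (L/(nπ))² → 0, so a(u_n,u_n)/||u_n||_{H^1}² → 1. Hence the optimal constant is α = 1.
Therefore α = 1.


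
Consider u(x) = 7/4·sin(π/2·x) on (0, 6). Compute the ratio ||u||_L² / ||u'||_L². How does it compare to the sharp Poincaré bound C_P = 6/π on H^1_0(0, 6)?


||u||_L² / ||u'||_L² = 2/π < C_P = 6/π.

u(x) = 7/4·sin(π/2·x), so u'(x) = 7*π*cos(π*x/2)/8.
Writing u(x) = A·sin(kπx/L) with A = 7/4 and k = 3, use ∫_0^L sin²(kπx/L) dx = L/2 and ∫_0^L cos²(kπx/L) dx = L/2.
u² = 49/16·sin²(π/2·x) and (u')² = 49*π^2/64·cos²(π/2·x), and each of sin², cos² integrates to L/2 = 3 over (0, 6).
∫_0^6 u² dx = 147/16, so ||u||_L² = 7*sqrt(3)/4.
∫_0^6 (u')² dx = 147*π^2/64, so ||u'||_L² = 7*sqrt(3)*π/8.
Ratio ||u||_L² / ||u'||_L² = 2/π.
Sharp Poincaré constant on H^1_0(0, 6) is C_P = L/π = 6/π, achieved by sin(π/6·x).
This is the k = 3 harmonic; the ratio L/(kπ) is strictly less than C_P = L/π, consistent with the sharp inequality ||u||_L² ≤ C_P ||u'||_L².


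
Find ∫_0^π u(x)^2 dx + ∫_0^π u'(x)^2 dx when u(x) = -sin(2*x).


||u||_{H^1(0,π)}^2 = 5*π/2

u'(x) = -2*cos(2*x).
Expand u² and (u')² and integrate term by term on (0, π), using: for integers n ≥ 1, ∫_0^π sin²(nx) dx = ∫_0^π cos²(nx) dx = π/2; for n ≠ n', ∫_0^π sin(nx)sin(n'x) dx = ∫_0^π cos(nx)cos(n'x) dx = 0; and by product-to-sum, ∫_0^π sin(nx)cos(n'x) dx = ½∫_0^π [sin((n+n')x) + sin((n−n')x)] dx, which is 0 when n+n' is even and 2n/(n²−n'²) when n+n' is odd (it need not vanish on (0, π)).
  u² squared terms: (-1)²·∫sin(2x)² dx = 1·π/2 = π/2.
  So ∫_0^π u² dx = π/2.
  (u')² squared terms: (-2)²·∫cos(2x)² dx = 4·π/2 = 2*π.
  So ∫_0^π (u')² dx = 2*π.
||u||_{H^1}^2 = (π/2) + (2*π) = 5*π/2.


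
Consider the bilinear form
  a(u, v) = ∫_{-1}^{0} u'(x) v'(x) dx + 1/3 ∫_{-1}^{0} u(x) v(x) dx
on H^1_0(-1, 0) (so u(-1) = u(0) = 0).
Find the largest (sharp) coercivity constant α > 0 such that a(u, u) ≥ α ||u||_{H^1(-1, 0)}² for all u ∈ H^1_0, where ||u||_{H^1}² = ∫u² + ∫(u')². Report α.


α = (1/3 + π^2)/(1 + π^2)

Coercivity of a(·,·) on H^1_0(-1, 0) means a(u, u) ≥ α ||u||_{H^1}² for every u ∈ H^1_0.
The interval has length L = 1, and Poincaré/coercivity depend only on L. Here a(u, u) = ∫(u')² + (1/3)·∫u².
Here 0 < c = 1/3 < 1. The condition a(u,u) ≥ α||u||_{H^1}² reads (1−α)∫(u')² ≥ (α−c)∫u². Any admissible α is ≤ 1 (rapidly oscillating u have ∫u²/∫(u')² → 0), and α = 1 would force 0 ≥ (1−c)∫u², impossible since c < 1; so 1−α > 0. By the sharp Poincaré inequality on H^1_0 of an interval of length L, ∫(u')² ≥ (π/L)²∫u² with equality for the first sine mode sin(π(x−x₀)/L) (x₀ the left endpoint), so the inequality holds for all u iff (1−α)(π/L)² ≥ α − c, i.e. α ≤ ((π/L)² + c)/((π/L)² + 1) = (1 + c(L/π)²)/(1 + (L/π)²). With (π/L)² = π^2 and c = 1/3, the largest admissible constant is α = ((π/L)² + c)/((π/L)² + 1).
Simplifying, α = (1/3 + π^2)/(1 + π^2).
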